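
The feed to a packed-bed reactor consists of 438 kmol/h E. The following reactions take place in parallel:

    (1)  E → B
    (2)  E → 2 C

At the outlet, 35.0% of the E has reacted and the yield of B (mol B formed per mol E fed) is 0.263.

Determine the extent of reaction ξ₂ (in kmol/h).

ξ₂ = 38.1 kmol/h

Yield of B: 1ξ₁ / 438 = 0.263 → ξ₁ = 115.2 kmol/h.
Conversion of E: 1ξ₁ + 1ξ₂ = 0.35 × 438 = 153.3 → ξ₂ = 38.11 kmol/h.
Outlet amounts (n = n₀ + Σ ν·ξ):
  E: 438 − 1(115.2) − 1(38.11) = 284.7
  B: 0 + 1(115.2) = 115.2
  C: 0 + 2(38.11) = 76.21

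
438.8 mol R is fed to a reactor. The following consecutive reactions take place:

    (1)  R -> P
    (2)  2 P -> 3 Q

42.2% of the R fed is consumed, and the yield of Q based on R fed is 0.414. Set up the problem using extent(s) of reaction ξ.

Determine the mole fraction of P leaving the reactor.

Conversion of R: R consumed = 1ξ₁ = 0.422 × 438.8 → ξ₁ = 185.2 mol.
Yield of Q: 3ξ₂ / 438.8 = 0.414 → ξ₂ = 60.55 mol.
Outlet amounts (n = n₀ + Σ ν·ξ):
  R: 438.8 − 1(185.2) = 253.6
  P: 0 + 1(185.2) − 2(60.55) = 64.06
  Q: 0 + 3(60.55) = 181.7
Total out = 499.4 mol; y_P = 64.06 / 499.4 = 0.1283.

0.128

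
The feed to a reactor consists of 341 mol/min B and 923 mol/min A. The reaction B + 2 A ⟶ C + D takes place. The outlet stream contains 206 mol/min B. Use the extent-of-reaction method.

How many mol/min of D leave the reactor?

For B: n = n₀ − 1ξ → 206 = 341 − 1ξ, giving ξ = 135 mol/min.
Outlet amounts (n = n₀ + ν ξ):
  B: 341 − 1(135) = 206
  A: 923 − 2(135) = 653
  C: 0 + 1(135) = 135
  D: 0 + 1(135) = 135

135 mol/min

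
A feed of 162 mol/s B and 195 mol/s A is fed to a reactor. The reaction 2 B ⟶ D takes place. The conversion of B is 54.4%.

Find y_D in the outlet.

0.141

B reacted = 0.544 × 162 = 88.13 mol/s; ν_B = −2, so ξ = 88.13/2 = 44.06 mol/s.
Outlet amounts (n = n₀ + ν ξ):
  B: 162 − 2(44.06) = 73.87
  D: 0 + 1(44.06) = 44.06
  A: 195 (inert)
Total out = 312.9 mol/s; y_D = 44.06 / 312.9 = 0.1408.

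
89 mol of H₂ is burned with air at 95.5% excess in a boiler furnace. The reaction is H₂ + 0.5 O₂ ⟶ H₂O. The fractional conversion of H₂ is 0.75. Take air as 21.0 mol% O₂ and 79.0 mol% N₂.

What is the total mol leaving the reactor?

Stoichiometric O₂ = 0.5 × 89 = 44.5 mol; O₂ fed = 44.5 × 1.955 = 87 mol.
N₂ fed = 87 × 79/21 = 327.3 mol.
Fuel reacted = 0.75 × 89 → ξ = 66.75 mol.
Outlet (n = n₀ + ν ξ):
  H₂: 89 − 1(66.75) = 22.25
  O₂: 87 − 0.5(66.75) = 53.62
  N₂: 327.3 (inert)
  H₂O: 0 + 1(66.75) = 66.75
Total out = 22.25 + 53.62 + 327.3 + 66.75 = 469.9 mol.

470 mol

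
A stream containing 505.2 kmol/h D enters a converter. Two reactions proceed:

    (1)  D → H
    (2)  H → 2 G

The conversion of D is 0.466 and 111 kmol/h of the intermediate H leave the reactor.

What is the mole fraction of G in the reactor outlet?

Conversion of D: D consumed = 1ξ₁ = 0.466 × 505.2 → ξ₁ = 235.4 kmol/h.
H balance: n_H = 0 + 1ξ₁ − 1ξ₂ = 111 → ξ₂ = (1·235.4 − 111)/1 = 124.4 kmol/h.
Outlet amounts (n = n₀ + Σ ν·ξ):
  D: 505.2 − 1(235.4) = 269.8
  H: 0 + 1(235.4) − 1(124.4) = 111
  G: 0 + 2(124.4) = 248.8
Total out = 629.6 kmol/h; y_G = 248.8 / 629.6 = 0.3952.

0.395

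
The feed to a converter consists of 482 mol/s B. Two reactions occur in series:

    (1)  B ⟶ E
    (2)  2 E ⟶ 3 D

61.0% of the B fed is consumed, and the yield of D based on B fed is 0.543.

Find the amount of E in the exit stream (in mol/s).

Conversion of B: B consumed = 1ξ₁ = 0.61 × 482 → ξ₁ = 294 mol/s.
Yield of D: 3ξ₂ / 482 = 0.543 → ξ₂ = 87.24 mol/s.
Outlet amounts (n = n₀ + Σ ν·ξ):
  B: 482 − 1(294) = 188
  E: 0 + 1(294) − 2(87.24) = 119.5
  D: 0 + 3(87.24) = 261.7

120 mol/s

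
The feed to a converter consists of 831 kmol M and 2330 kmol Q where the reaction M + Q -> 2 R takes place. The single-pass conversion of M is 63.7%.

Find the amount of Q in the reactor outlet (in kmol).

1800 kmol

M reacted = 0.637 × 831 = 529.3 kmol; ν_M = −1, so ξ = 529.3/1 = 529.3 kmol.
Outlet amounts (n = n₀ + ν ξ):
  M: 831 − 1(529.3) = 301.7
  Q: 2330 − 1(529.3) = 1801
  R: 0 + 2(529.3) = 1059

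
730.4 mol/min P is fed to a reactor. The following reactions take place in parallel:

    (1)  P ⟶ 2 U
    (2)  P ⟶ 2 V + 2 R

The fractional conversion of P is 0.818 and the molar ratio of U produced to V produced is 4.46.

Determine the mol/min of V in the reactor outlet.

219 mol/min

Conversion of P: P consumed = 0.818 × 730.4 = 597.5 mol/min = 1ξ₁ + 1ξ₂.
Selectivity: 2ξ₁ / (2ξ₂) = 4.46 → ξ₁ = 4.46 ξ₂.
Substitute: (1·4.46 + 1) ξ₂ = 597.5 → ξ₂ = 109.4 mol/min, ξ₁ = 488 mol/min.
Outlet amounts (n = n₀ + Σ ν·ξ):
  P: 730.4 − 1(488) − 1(109.4) = 132.9
  U: 0 + 2(488) = 976.1
  V: 0 + 2(109.4) = 218.9
  R: 0 + 2(109.4) = 218.9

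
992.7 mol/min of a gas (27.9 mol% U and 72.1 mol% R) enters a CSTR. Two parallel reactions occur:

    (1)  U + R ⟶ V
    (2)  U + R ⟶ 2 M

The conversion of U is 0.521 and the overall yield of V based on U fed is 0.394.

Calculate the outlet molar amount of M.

70.3 mol/min

Yield of V: 1ξ₁ / 277 = 0.394 → ξ₁ = 109.1 mol/min.
Conversion of U: 1ξ₁ + 1ξ₂ = 0.521 × 277 = 144.3 → ξ₂ = 35.17 mol/min.
Outlet amounts (n = n₀ + Σ ν·ξ):
  U: 277 − 1(109.1) − 1(35.17) = 132.7
  R: 715.7 − 1(109.1) − 1(35.17) = 571.4
  V: 0 + 1(109.1) = 109.1
  M: 0 + 2(35.17) = 70.35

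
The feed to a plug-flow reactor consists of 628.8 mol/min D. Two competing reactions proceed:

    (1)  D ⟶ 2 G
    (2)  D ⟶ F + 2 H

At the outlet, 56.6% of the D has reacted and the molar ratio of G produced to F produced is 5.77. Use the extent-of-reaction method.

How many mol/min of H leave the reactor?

Conversion of D: D consumed = 0.566 × 628.8 = 355.9 mol/min = 1ξ₁ + 1ξ₂.
Selectivity: 2ξ₁ / (1ξ₂) = 5.77 → ξ₁ = 2.885 ξ₂.
Substitute: (1·2.885 + 1) ξ₂ = 355.9 → ξ₂ = 91.61 mol/min, ξ₁ = 264.3 mol/min.
Outlet amounts (n = n₀ + Σ ν·ξ):
  D: 628.8 − 1(264.3) − 1(91.61) = 272.9
  G: 0 + 2(264.3) = 528.6
  F: 0 + 1(91.61) = 91.61
  H: 0 + 2(91.61) = 183.2

183 mol/min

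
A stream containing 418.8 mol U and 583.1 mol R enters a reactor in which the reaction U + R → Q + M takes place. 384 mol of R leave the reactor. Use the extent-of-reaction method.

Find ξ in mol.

ξ = 199 mol

For R: n = n₀ − 1ξ → 384 = 583.1 − 1ξ, giving ξ = 199.1 mol.
Outlet amounts (n = n₀ + ν ξ):
  U: 418.8 − 1(199.1) = 219.7
  R: 583.1 − 1(199.1) = 384
  Q: 0 + 1(199.1) = 199.1
  M: 0 + 1(199.1) = 199.1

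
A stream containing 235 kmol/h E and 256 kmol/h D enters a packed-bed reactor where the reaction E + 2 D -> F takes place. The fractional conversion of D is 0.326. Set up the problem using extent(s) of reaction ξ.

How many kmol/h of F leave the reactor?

41.7 kmol/h

D reacted = 0.326 × 256 = 83.46 kmol/h; ν_D = −2, so ξ = 83.46/2 = 41.73 kmol/h.
Outlet amounts (n = n₀ + ν ξ):
  E: 235 − 1(41.73) = 193.3
  D: 256 − 2(41.73) = 172.5
  F: 0 + 1(41.73) = 41.73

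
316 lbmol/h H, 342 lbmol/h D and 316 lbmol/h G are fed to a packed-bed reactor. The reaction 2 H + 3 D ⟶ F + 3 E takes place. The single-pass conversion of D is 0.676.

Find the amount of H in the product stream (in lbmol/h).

D reacted = 0.676 × 342 = 231.2 lbmol/h; ν_D = −3, so ξ = 231.2/3 = 77.06 lbmol/h.
Outlet amounts (n = n₀ + ν ξ):
  H: 316 − 2(77.06) = 161.9
  D: 342 − 3(77.06) = 110.8
  F: 0 + 1(77.06) = 77.06
  E: 0 + 3(77.06) = 231.2
  G: 316 (inert)

162 lbmol/h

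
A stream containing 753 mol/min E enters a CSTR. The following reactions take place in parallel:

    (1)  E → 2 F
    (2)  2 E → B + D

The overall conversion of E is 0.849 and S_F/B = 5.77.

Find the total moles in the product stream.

Conversion of E: E consumed = 0.849 × 753 = 639.3 mol/min = 1ξ₁ + 2ξ₂.
Selectivity: 2ξ₁ / (1ξ₂) = 5.77 → ξ₁ = 2.885 ξ₂.
Substitute: (1·2.885 + 2) ξ₂ = 639.3 → ξ₂ = 130.9 mol/min, ξ₁ = 377.6 mol/min.
Outlet amounts (n = n₀ + Σ ν·ξ):
  E: 753 − 1(377.6) − 2(130.9) = 113.7
  F: 0 + 2(377.6) = 755.1
  B: 0 + 1(130.9) = 130.9
  D: 0 + 1(130.9) = 130.9
Total out = 113.7 + 755.1 + 130.9 + 130.9 = 1131 mol/min.

1130 mol/min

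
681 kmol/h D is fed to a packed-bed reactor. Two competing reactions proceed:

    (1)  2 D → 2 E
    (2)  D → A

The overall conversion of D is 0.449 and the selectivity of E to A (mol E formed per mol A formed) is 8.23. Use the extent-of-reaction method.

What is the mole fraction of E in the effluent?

0.4

Conversion of D: D consumed = 0.449 × 681 = 305.8 kmol/h = 2ξ₁ + 1ξ₂.
Selectivity: 2ξ₁ / (1ξ₂) = 8.23 → ξ₁ = 4.115 ξ₂.
Substitute: (2·4.115 + 1) ξ₂ = 305.8 → ξ₂ = 33.13 kmol/h, ξ₁ = 136.3 kmol/h.
Outlet amounts (n = n₀ + Σ ν·ξ):
  D: 681 − 2(136.3) − 1(33.13) = 375.2
  E: 0 + 2(136.3) = 272.6
  A: 0 + 1(33.13) = 33.13
Total out = 681 kmol/h; y_E = 272.6 / 681 = 0.4004.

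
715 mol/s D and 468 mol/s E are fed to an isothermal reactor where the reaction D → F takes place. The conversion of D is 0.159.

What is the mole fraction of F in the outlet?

D reacted = 0.159 × 715 = 113.7 mol/s; ν_D = −1, so ξ = 113.7/1 = 113.7 mol/s.
Outlet amounts (n = n₀ + ν ξ):
  D: 715 − 1(113.7) = 601.3
  F: 0 + 1(113.7) = 113.7
  E: 468 (inert)
Total out = 1183 mol/s; y_F = 113.7 / 1183 = 0.0961.

0.0961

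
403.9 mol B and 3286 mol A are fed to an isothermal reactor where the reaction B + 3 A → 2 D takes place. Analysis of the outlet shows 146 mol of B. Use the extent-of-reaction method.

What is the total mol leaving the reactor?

For B: n = n₀ − 1ξ → 146 = 403.9 − 1ξ, giving ξ = 257.9 mol.
Outlet amounts (n = n₀ + ν ξ):
  B: 403.9 − 1(257.9) = 146
  A: 3286 − 3(257.9) = 2512
  D: 0 + 2(257.9) = 515.8
Total out = 146 + 2512 + 515.8 = 3174 mol.

3170 mol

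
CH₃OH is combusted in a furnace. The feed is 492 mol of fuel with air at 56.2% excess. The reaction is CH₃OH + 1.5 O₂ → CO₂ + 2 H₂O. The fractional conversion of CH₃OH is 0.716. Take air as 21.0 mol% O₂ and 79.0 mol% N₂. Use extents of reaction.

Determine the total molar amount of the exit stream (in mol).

Stoichiometric O₂ = 1.5 × 492 = 738 mol; O₂ fed = 738 × 1.562 = 1153 mol.
N₂ fed = 1153 × 79/21 = 4337 mol.
Fuel reacted = 0.716 × 492 → ξ = 352.3 mol.
Outlet (n = n₀ + ν ξ):
  CH₃OH: 492 − 1(352.3) = 139.7
  O₂: 1153 − 1.5(352.3) = 624.3
  N₂: 4337 (inert)
  CO₂: 0 + 1(352.3) = 352.3
  H₂O: 0 + 2(352.3) = 704.5
Total out = 139.7 + 624.3 + 4337 + 352.3 + 704.5 = 6157 mol.

6160 mol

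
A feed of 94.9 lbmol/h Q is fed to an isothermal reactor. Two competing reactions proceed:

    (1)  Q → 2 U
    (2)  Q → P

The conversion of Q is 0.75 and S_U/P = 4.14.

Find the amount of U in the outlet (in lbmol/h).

96 lbmol/h

Conversion of Q: Q consumed = 0.75 × 94.9 = 71.18 lbmol/h = 1ξ₁ + 1ξ₂.
Selectivity: 2ξ₁ / (1ξ₂) = 4.14 → ξ₁ = 2.07 ξ₂.
Substitute: (1·2.07 + 1) ξ₂ = 71.18 → ξ₂ = 23.18 lbmol/h, ξ₁ = 47.99 lbmol/h.
Outlet amounts (n = n₀ + Σ ν·ξ):
  Q: 94.9 − 1(47.99) − 1(23.18) = 23.72
  U: 0 + 2(47.99) = 95.98
  P: 0 + 1(23.18) = 23.18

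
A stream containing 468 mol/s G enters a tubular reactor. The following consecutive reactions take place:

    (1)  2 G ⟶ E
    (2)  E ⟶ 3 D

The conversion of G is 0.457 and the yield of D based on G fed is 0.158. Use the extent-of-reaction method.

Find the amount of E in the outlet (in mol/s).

82.3 mol/s

Conversion of G: G consumed = 2ξ₁ = 0.457 × 468 → ξ₁ = 106.9 mol/s.
Yield of D: 3ξ₂ / 468 = 0.158 → ξ₂ = 24.65 mol/s.
Outlet amounts (n = n₀ + Σ ν·ξ):
  G: 468 − 2(106.9) = 254.1
  E: 0 + 1(106.9) − 1(24.65) = 82.29
  D: 0 + 3(24.65) = 73.94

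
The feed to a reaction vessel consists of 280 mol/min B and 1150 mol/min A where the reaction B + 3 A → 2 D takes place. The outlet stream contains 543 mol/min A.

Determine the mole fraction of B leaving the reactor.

0.0757

For A: n = n₀ − 3ξ → 543 = 1150 − 3ξ, giving ξ = 202.3 mol/min.
Outlet amounts (n = n₀ + ν ξ):
  B: 280 − 1(202.3) = 77.67
  A: 1150 − 3(202.3) = 543
  D: 0 + 2(202.3) = 404.7
Total out = 1025 mol/min; y_B = 77.67 / 1025 = 0.07575.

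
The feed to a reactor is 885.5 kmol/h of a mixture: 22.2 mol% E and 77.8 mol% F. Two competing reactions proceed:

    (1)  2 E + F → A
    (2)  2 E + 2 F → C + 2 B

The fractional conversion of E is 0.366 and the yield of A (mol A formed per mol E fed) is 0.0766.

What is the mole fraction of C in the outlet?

Yield of A: 1ξ₁ / 196.6 = 0.0766 → ξ₁ = 15.06 kmol/h.
Conversion of E: 2ξ₁ + 2ξ₂ = 0.366 × 196.6 = 71.95 → ξ₂ = 20.92 kmol/h.
Outlet amounts (n = n₀ + Σ ν·ξ):
  E: 196.6 − 2(15.06) − 2(20.92) = 124.6
  F: 688.9 − 1(15.06) − 2(20.92) = 632
  A: 0 + 1(15.06) = 15.06
  C: 0 + 1(20.92) = 20.92
  B: 0 + 2(20.92) = 41.83
Total out = 834.5 kmol/h; y_C = 20.92 / 834.5 = 0.02507.

0.0251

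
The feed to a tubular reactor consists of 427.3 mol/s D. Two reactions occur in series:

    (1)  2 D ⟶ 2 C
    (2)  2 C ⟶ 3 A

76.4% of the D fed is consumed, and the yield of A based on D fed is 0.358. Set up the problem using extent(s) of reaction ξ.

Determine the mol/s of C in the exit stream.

224 mol/s

Conversion of D: D consumed = 2ξ₁ = 0.764 × 427.3 → ξ₁ = 163.2 mol/s.
Yield of A: 3ξ₂ / 427.3 = 0.358 → ξ₂ = 50.99 mol/s.
Outlet amounts (n = n₀ + Σ ν·ξ):
  D: 427.3 − 2(163.2) = 100.8
  C: 0 + 2(163.2) − 2(50.99) = 224.5
  A: 0 + 3(50.99) = 153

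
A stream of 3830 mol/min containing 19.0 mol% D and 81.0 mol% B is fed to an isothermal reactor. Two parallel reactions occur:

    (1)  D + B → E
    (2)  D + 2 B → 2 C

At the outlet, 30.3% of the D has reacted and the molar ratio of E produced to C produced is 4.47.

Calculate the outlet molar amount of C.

Conversion of D: D consumed = 0.303 × 727.7 = 220.5 mol/min = 1ξ₁ + 1ξ₂.
Selectivity: 1ξ₁ / (2ξ₂) = 4.47 → ξ₁ = 8.94 ξ₂.
Substitute: (1·8.94 + 1) ξ₂ = 220.5 → ξ₂ = 22.18 mol/min, ξ₁ = 198.3 mol/min.
Outlet amounts (n = n₀ + Σ ν·ξ):
  D: 727.7 − 1(198.3) − 1(22.18) = 507.2
  B: 3102 − 1(198.3) − 2(22.18) = 2860
  E: 0 + 1(198.3) = 198.3
  C: 0 + 2(22.18) = 44.36

44.4 mol/min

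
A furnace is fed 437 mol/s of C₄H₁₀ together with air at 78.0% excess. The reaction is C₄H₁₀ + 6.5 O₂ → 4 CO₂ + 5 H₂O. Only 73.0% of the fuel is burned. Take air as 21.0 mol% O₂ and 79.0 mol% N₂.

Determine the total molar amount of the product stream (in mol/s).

25000 mol/s

Stoichiometric O₂ = 6.5 × 437 = 2840 mol/s; O₂ fed = 2840 × 1.780 = 5056 mol/s.
N₂ fed = 5056 × 79/21 = 19020 mol/s.
Fuel reacted = 0.73 × 437 → ξ = 319 mol/s.
Outlet (n = n₀ + ν ξ):
  C₄H₁₀: 437 − 1(319) = 118
  O₂: 5056 − 6.5(319) = 2983
  N₂: 19020 (inert)
  CO₂: 0 + 4(319) = 1276
  H₂O: 0 + 5(319) = 1595
Total out = 118 + 2983 + 19020 + 1276 + 1595 = 24990 mol/s.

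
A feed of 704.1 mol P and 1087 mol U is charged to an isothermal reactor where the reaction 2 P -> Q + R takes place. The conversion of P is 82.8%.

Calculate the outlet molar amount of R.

291 mol

P reacted = 0.828 × 704.1 = 583 mol; ν_P = −2, so ξ = 583/2 = 291.5 mol.
Outlet amounts (n = n₀ + ν ξ):
  P: 704.1 − 2(291.5) = 121.1
  Q: 0 + 1(291.5) = 291.5
  R: 0 + 1(291.5) = 291.5
  U: 1087 (inert)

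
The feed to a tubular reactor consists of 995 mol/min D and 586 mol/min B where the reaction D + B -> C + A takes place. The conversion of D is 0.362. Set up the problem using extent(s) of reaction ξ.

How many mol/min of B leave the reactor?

226 mol/min

D reacted = 0.362 × 995 = 360.2 mol/min; ν_D = −1, so ξ = 360.2/1 = 360.2 mol/min.
Outlet amounts (n = n₀ + ν ξ):
  D: 995 − 1(360.2) = 634.8
  B: 586 − 1(360.2) = 225.8
  C: 0 + 1(360.2) = 360.2
  A: 0 + 1(360.2) = 360.2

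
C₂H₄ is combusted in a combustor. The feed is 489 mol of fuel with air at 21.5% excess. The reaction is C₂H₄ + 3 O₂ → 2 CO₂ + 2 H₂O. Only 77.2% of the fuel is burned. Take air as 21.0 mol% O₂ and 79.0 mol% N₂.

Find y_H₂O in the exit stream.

0.0841

Stoichiometric O₂ = 3 × 489 = 1467 mol; O₂ fed = 1467 × 1.215 = 1782 mol.
N₂ fed = 1782 × 79/21 = 6705 mol.
Fuel reacted = 0.772 × 489 → ξ = 377.5 mol.
Outlet (n = n₀ + ν ξ):
  C₂H₄: 489 − 1(377.5) = 111.5
  O₂: 1782 − 3(377.5) = 649.9
  N₂: 6705 (inert)
  CO₂: 0 + 2(377.5) = 755
  H₂O: 0 + 2(377.5) = 755
Total out = 8977 mol; y_H₂O = 755 / 8977 = 0.08411.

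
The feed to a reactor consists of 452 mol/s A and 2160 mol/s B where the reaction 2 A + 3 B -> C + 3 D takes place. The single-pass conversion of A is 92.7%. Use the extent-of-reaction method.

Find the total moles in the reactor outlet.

2400 mol/s

A reacted = 0.927 × 452 = 419 mol/s; ν_A = −2, so ξ = 419/2 = 209.5 mol/s.
Outlet amounts (n = n₀ + ν ξ):
  A: 452 − 2(209.5) = 33
  B: 2160 − 3(209.5) = 1531
  C: 0 + 1(209.5) = 209.5
  D: 0 + 3(209.5) = 628.5
Total out = 33 + 1531 + 209.5 + 628.5 = 2402 mol/s.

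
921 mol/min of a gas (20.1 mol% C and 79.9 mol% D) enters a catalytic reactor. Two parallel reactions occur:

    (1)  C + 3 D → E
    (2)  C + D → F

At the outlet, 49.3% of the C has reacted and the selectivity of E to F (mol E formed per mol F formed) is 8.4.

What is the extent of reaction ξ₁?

ξ₁ = 81.6 mol/min

Conversion of C: C consumed = 0.493 × 185.1 = 91.26 mol/min = 1ξ₁ + 1ξ₂.
Selectivity: 1ξ₁ / (1ξ₂) = 8.4 → ξ₁ = 8.4 ξ₂.
Substitute: (1·8.4 + 1) ξ₂ = 91.26 → ξ₂ = 9.709 mol/min, ξ₁ = 81.56 mol/min.
Outlet amounts (n = n₀ + Σ ν·ξ):
  C: 185.1 − 1(81.56) − 1(9.709) = 93.86
  D: 735.9 − 3(81.56) − 1(9.709) = 481.5
  E: 0 + 1(81.56) = 81.56
  F: 0 + 1(9.709) = 9.709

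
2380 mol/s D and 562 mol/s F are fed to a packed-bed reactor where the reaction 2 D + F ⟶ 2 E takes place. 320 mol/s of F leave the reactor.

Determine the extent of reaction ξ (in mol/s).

For F: n = n₀ − 1ξ → 320 = 562 − 1ξ, giving ξ = 242 mol/s.
Outlet amounts (n = n₀ + ν ξ):
  D: 2380 − 2(242) = 1896
  F: 562 − 1(242) = 320
  E: 0 + 2(242) = 484

ξ = 242 mol/s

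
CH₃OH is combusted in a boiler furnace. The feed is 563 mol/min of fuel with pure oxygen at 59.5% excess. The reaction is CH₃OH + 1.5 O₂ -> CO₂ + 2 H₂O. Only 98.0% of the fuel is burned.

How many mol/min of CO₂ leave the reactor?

Stoichiometric O₂ = 1.5 × 563 = 844.5 mol/min; O₂ fed = 844.5 × 1.595 = 1347 mol/min.
Fuel reacted = 0.98 × 563 → ξ = 551.7 mol/min.
Outlet (n = n₀ + ν ξ):
  CH₃OH: 563 − 1(551.7) = 11.26
  O₂: 1347 − 1.5(551.7) = 519.4
  CO₂: 0 + 1(551.7) = 551.7
  H₂O: 0 + 2(551.7) = 1103

552 mol/min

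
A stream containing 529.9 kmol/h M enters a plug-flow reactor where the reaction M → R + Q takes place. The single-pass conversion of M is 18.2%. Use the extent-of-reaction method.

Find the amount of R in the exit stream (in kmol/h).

M reacted = 0.182 × 529.9 = 96.44 kmol/h; ν_M = −1, so ξ = 96.44/1 = 96.44 kmol/h.
Outlet amounts (n = n₀ + ν ξ):
  M: 529.9 − 1(96.44) = 433.5
  R: 0 + 1(96.44) = 96.44
  Q: 0 + 1(96.44) = 96.44

96.4 kmol/h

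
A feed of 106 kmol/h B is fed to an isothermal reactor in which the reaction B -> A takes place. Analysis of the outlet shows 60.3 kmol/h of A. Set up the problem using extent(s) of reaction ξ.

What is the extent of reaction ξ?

For A: n = n₀ + 1ξ → 60.3 = 0 + 1ξ, giving ξ = 60.3 kmol/h.
Outlet amounts (n = n₀ + ν ξ):
  B: 106 − 1(60.3) = 45.7
  A: 0 + 1(60.3) = 60.3

ξ = 60.3 kmol/h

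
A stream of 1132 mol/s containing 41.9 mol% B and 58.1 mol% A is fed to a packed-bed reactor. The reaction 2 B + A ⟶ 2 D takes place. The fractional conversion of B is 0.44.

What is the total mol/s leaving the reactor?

B reacted = 0.44 × 474.3 = 208.7 mol/s; ν_B = −2, so ξ = 208.7/2 = 104.3 mol/s.
Outlet amounts (n = n₀ + ν ξ):
  B: 474.3 − 2(104.3) = 265.6
  A: 657.7 − 1(104.3) = 553.3
  D: 0 + 2(104.3) = 208.7
Total out = 265.6 + 553.3 + 208.7 = 1028 mol/s.

1030 mol/s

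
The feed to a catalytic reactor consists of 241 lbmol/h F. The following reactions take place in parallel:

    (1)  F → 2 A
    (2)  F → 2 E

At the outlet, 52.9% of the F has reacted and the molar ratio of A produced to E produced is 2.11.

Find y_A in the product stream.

0.469

Conversion of F: F consumed = 0.529 × 241 = 127.5 lbmol/h = 1ξ₁ + 1ξ₂.
Selectivity: 2ξ₁ / (2ξ₂) = 2.11 → ξ₁ = 2.11 ξ₂.
Substitute: (1·2.11 + 1) ξ₂ = 127.5 → ξ₂ = 40.99 lbmol/h, ξ₁ = 86.5 lbmol/h.
Outlet amounts (n = n₀ + Σ ν·ξ):
  F: 241 − 1(86.5) − 1(40.99) = 113.5
  A: 0 + 2(86.5) = 173
  E: 0 + 2(40.99) = 81.99
Total out = 368.5 lbmol/h; y_A = 173 / 368.5 = 0.4695.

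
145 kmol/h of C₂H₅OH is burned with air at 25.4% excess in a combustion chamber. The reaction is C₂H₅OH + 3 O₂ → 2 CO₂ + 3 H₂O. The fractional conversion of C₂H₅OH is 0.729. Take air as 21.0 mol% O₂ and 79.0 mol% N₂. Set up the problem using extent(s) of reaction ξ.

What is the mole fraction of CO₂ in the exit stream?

0.0742

Stoichiometric O₂ = 3 × 145 = 435 kmol/h; O₂ fed = 435 × 1.254 = 545.5 kmol/h.
N₂ fed = 545.5 × 79/21 = 2052 kmol/h.
Fuel reacted = 0.729 × 145 → ξ = 105.7 kmol/h.
Outlet (n = n₀ + ν ξ):
  C₂H₅OH: 145 − 1(105.7) = 39.3
  O₂: 545.5 − 3(105.7) = 228.4
  N₂: 2052 (inert)
  CO₂: 0 + 2(105.7) = 211.4
  H₂O: 0 + 3(105.7) = 317.1
Total out = 2848 kmol/h; y_CO₂ = 211.4 / 2848 = 0.07422.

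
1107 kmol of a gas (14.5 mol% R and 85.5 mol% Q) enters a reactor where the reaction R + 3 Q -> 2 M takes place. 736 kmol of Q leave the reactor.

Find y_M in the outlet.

For Q: n = n₀ − 3ξ → 736 = 946.5 − 3ξ, giving ξ = 70.16 kmol.
Outlet amounts (n = n₀ + ν ξ):
  R: 160.5 − 1(70.16) = 90.35
  Q: 946.5 − 3(70.16) = 736
  M: 0 + 2(70.16) = 140.3
Total out = 966.7 kmol; y_M = 140.3 / 966.7 = 0.1452.

0.145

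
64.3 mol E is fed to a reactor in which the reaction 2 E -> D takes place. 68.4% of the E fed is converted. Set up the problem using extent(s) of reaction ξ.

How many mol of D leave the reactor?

22 mol

E reacted = 0.684 × 64.3 = 43.98 mol; ν_E = −2, so ξ = 43.98/2 = 21.99 mol.
Outlet amounts (n = n₀ + ν ξ):
  E: 64.3 − 2(21.99) = 20.32
  D: 0 + 1(21.99) = 21.99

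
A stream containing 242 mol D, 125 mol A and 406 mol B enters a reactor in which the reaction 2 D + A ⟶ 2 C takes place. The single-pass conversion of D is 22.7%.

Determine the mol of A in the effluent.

97.5 mol

D reacted = 0.227 × 242 = 54.93 mol; ν_D = −2, so ξ = 54.93/2 = 27.47 mol.
Outlet amounts (n = n₀ + ν ξ):
  D: 242 − 2(27.47) = 187.1
  A: 125 − 1(27.47) = 97.53
  C: 0 + 2(27.47) = 54.93
  B: 406 (inert)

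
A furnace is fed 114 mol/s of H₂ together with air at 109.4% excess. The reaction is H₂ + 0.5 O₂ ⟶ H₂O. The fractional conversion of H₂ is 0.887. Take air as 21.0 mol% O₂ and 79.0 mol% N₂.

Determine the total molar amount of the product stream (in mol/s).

632 mol/s

Stoichiometric O₂ = 0.5 × 114 = 57 mol/s; O₂ fed = 57 × 2.094 = 119.4 mol/s.
N₂ fed = 119.4 × 79/21 = 449 mol/s.
Fuel reacted = 0.887 × 114 → ξ = 101.1 mol/s.
Outlet (n = n₀ + ν ξ):
  H₂: 114 − 1(101.1) = 12.88
  O₂: 119.4 − 0.5(101.1) = 68.8
  N₂: 449 (inert)
  H₂O: 0 + 1(101.1) = 101.1
Total out = 12.88 + 68.8 + 449 + 101.1 = 631.8 mol/s.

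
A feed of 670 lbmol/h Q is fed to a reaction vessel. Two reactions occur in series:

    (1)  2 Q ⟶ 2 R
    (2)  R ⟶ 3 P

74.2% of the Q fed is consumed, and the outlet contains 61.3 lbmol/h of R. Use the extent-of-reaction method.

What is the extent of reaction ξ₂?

Conversion of Q: Q consumed = 2ξ₁ = 0.742 × 670 → ξ₁ = 248.6 lbmol/h.
R balance: n_R = 0 + 2ξ₁ − 1ξ₂ = 61.3 → ξ₂ = (2·248.6 − 61.3)/1 = 435.8 lbmol/h.
Outlet amounts (n = n₀ + Σ ν·ξ):
  Q: 670 − 2(248.6) = 172.9
  R: 0 + 2(248.6) − 1(435.8) = 61.3
  P: 0 + 3(435.8) = 1308

ξ₂ = 436 lbmol/h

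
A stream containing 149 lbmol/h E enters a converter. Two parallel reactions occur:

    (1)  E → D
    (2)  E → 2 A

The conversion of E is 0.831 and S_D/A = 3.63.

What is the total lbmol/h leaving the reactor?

Conversion of E: E consumed = 0.831 × 149 = 123.8 lbmol/h = 1ξ₁ + 1ξ₂.
Selectivity: 1ξ₁ / (2ξ₂) = 3.63 → ξ₁ = 7.26 ξ₂.
Substitute: (1·7.26 + 1) ξ₂ = 123.8 → ξ₂ = 14.99 lbmol/h, ξ₁ = 108.8 lbmol/h.
Outlet amounts (n = n₀ + Σ ν·ξ):
  E: 149 − 1(108.8) − 1(14.99) = 25.18
  D: 0 + 1(108.8) = 108.8
  A: 0 + 2(14.99) = 29.98
Total out = 25.18 + 108.8 + 29.98 = 164 lbmol/h.

164 lbmol/h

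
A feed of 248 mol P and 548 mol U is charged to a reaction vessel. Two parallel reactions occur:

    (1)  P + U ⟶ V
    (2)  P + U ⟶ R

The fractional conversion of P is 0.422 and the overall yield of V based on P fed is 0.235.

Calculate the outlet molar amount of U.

443 mol

Yield of V: 1ξ₁ / 248 = 0.235 → ξ₁ = 58.28 mol.
Conversion of P: 1ξ₁ + 1ξ₂ = 0.422 × 248 = 104.7 → ξ₂ = 46.38 mol.
Outlet amounts (n = n₀ + Σ ν·ξ):
  P: 248 − 1(58.28) − 1(46.38) = 143.3
  U: 548 − 1(58.28) − 1(46.38) = 443.3
  V: 0 + 1(58.28) = 58.28
  R: 0 + 1(46.38) = 46.38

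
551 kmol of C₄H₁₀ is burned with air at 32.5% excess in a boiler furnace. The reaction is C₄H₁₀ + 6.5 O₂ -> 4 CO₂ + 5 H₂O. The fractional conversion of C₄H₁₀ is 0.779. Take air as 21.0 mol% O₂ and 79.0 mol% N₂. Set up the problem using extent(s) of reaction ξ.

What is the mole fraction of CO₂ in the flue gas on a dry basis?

0.0793

Stoichiometric O₂ = 6.5 × 551 = 3582 kmol; O₂ fed = 3582 × 1.325 = 4745 kmol.
N₂ fed = 4745 × 79/21 = 17850 kmol.
Fuel reacted = 0.779 × 551 → ξ = 429.2 kmol.
Outlet (n = n₀ + ν ξ):
  C₄H₁₀: 551 − 1(429.2) = 121.8
  O₂: 4745 − 6.5(429.2) = 1955
  N₂: 17850 (inert)
  CO₂: 0 + 4(429.2) = 1717
  H₂O: 0 + 5(429.2) = 2146
Dry total = 21650 kmol; y_CO₂ (dry) = 1717 / 21650 = 0.07932.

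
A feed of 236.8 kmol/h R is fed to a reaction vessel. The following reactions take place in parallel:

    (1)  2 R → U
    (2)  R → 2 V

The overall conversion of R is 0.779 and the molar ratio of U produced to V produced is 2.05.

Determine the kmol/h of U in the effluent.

82.2 kmol/h

Conversion of R: R consumed = 0.779 × 236.8 = 184.5 kmol/h = 2ξ₁ + 1ξ₂.
Selectivity: 1ξ₁ / (2ξ₂) = 2.05 → ξ₁ = 4.1 ξ₂.
Substitute: (2·4.1 + 1) ξ₂ = 184.5 → ξ₂ = 20.05 kmol/h, ξ₁ = 82.21 kmol/h.
Outlet amounts (n = n₀ + Σ ν·ξ):
  R: 236.8 − 2(82.21) − 1(20.05) = 52.33
  U: 0 + 1(82.21) = 82.21
  V: 0 + 2(20.05) = 40.1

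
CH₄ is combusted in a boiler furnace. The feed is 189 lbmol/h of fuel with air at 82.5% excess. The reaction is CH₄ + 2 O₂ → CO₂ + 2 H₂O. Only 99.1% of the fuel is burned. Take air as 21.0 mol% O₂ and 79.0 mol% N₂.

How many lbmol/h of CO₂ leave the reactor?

Stoichiometric O₂ = 2 × 189 = 378 lbmol/h; O₂ fed = 378 × 1.825 = 689.9 lbmol/h.
N₂ fed = 689.9 × 79/21 = 2595 lbmol/h.
Fuel reacted = 0.991 × 189 → ξ = 187.3 lbmol/h.
Outlet (n = n₀ + ν ξ):
  CH₄: 189 − 1(187.3) = 1.701
  O₂: 689.9 − 2(187.3) = 315.3
  N₂: 2595 (inert)
  CO₂: 0 + 1(187.3) = 187.3
  H₂O: 0 + 2(187.3) = 374.6

187 lbmol/h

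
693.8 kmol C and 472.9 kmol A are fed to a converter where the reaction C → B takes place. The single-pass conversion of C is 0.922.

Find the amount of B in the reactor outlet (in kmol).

640 kmol

C reacted = 0.922 × 693.8 = 639.7 kmol; ν_C = −1, so ξ = 639.7/1 = 639.7 kmol.
Outlet amounts (n = n₀ + ν ξ):
  C: 693.8 − 1(639.7) = 54.12
  B: 0 + 1(639.7) = 639.7
  A: 472.9 (inert)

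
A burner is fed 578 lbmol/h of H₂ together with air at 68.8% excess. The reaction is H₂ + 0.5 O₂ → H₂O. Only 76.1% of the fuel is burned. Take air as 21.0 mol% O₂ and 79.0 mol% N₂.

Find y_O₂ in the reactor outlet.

Stoichiometric O₂ = 0.5 × 578 = 289 lbmol/h; O₂ fed = 289 × 1.688 = 487.8 lbmol/h.
N₂ fed = 487.8 × 79/21 = 1835 lbmol/h.
Fuel reacted = 0.761 × 578 → ξ = 439.9 lbmol/h.
Outlet (n = n₀ + ν ξ):
  H₂: 578 − 1(439.9) = 138.1
  O₂: 487.8 − 0.5(439.9) = 267.9
  N₂: 1835 (inert)
  H₂O: 0 + 1(439.9) = 439.9
Total out = 2681 lbmol/h; y_O₂ = 267.9 / 2681 = 0.09992.

0.0999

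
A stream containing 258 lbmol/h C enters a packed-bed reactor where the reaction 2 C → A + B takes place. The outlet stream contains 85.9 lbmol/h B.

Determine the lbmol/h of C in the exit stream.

86.2 lbmol/h

For B: n = n₀ + 1ξ → 85.9 = 0 + 1ξ, giving ξ = 85.9 lbmol/h.
Outlet amounts (n = n₀ + ν ξ):
  C: 258 − 2(85.9) = 86.2
  A: 0 + 1(85.9) = 85.9
  B: 0 + 1(85.9) = 85.9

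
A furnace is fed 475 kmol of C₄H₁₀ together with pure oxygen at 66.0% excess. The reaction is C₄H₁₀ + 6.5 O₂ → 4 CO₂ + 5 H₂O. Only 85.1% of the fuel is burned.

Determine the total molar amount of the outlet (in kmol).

6210 kmol

Stoichiometric O₂ = 6.5 × 475 = 3088 kmol; O₂ fed = 3088 × 1.660 = 5125 kmol.
Fuel reacted = 0.851 × 475 → ξ = 404.2 kmol.
Outlet (n = n₀ + ν ξ):
  C₄H₁₀: 475 − 1(404.2) = 70.78
  O₂: 5125 − 6.5(404.2) = 2498
  CO₂: 0 + 4(404.2) = 1617
  H₂O: 0 + 5(404.2) = 2021
Total out = 70.78 + 2498 + 1617 + 2021 = 6207 kmol.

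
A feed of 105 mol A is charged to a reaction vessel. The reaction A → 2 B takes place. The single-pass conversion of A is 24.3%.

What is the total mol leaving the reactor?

A reacted = 0.243 × 105 = 25.52 mol; ν_A = −1, so ξ = 25.52/1 = 25.52 mol.
Outlet amounts (n = n₀ + ν ξ):
  A: 105 − 1(25.52) = 79.48
  B: 0 + 2(25.52) = 51.03
Total out = 79.48 + 51.03 = 130.5 mol.

131 mol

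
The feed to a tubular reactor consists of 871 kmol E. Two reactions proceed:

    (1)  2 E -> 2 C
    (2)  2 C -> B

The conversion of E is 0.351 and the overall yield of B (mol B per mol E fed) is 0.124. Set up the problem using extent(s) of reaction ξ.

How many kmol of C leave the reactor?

89.7 kmol

Conversion of E: E consumed = 2ξ₁ = 0.351 × 871 → ξ₁ = 152.9 kmol.
Yield of B: 1ξ₂ / 871 = 0.124 → ξ₂ = 108 kmol.
Outlet amounts (n = n₀ + Σ ν·ξ):
  E: 871 − 2(152.9) = 565.3
  C: 0 + 2(152.9) − 2(108) = 89.71
  B: 0 + 1(108) = 108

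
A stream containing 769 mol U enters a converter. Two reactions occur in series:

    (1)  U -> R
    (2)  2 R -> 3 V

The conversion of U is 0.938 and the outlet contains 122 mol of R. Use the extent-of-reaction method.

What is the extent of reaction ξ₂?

Conversion of U: U consumed = 1ξ₁ = 0.938 × 769 → ξ₁ = 721.3 mol.
R balance: n_R = 0 + 1ξ₁ − 2ξ₂ = 122 → ξ₂ = (1·721.3 − 122)/2 = 299.7 mol.
Outlet amounts (n = n₀ + Σ ν·ξ):
  U: 769 − 1(721.3) = 47.68
  R: 0 + 1(721.3) − 2(299.7) = 122
  V: 0 + 3(299.7) = 899

ξ₂ = 300 mol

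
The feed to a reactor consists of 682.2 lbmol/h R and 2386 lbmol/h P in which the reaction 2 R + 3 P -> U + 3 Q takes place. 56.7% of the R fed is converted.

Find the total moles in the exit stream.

2870 lbmol/h

R reacted = 0.567 × 682.2 = 386.8 lbmol/h; ν_R = −2, so ξ = 386.8/2 = 193.4 lbmol/h.
Outlet amounts (n = n₀ + ν ξ):
  R: 682.2 − 2(193.4) = 295.4
  P: 2386 − 3(193.4) = 1806
  U: 0 + 1(193.4) = 193.4
  Q: 0 + 3(193.4) = 580.2
Total out = 295.4 + 1806 + 193.4 + 580.2 = 2875 lbmol/h.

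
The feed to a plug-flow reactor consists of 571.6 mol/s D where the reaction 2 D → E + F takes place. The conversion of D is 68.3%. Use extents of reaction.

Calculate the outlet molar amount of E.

195 mol/s

D reacted = 0.683 × 571.6 = 390.4 mol/s; ν_D = −2, so ξ = 390.4/2 = 195.2 mol/s.
Outlet amounts (n = n₀ + ν ξ):
  D: 571.6 − 2(195.2) = 181.2
  E: 0 + 1(195.2) = 195.2
  F: 0 + 1(195.2) = 195.2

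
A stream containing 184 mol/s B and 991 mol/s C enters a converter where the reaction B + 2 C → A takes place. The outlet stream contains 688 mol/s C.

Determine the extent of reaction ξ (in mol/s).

ξ = 152 mol/s

For C: n = n₀ − 2ξ → 688 = 991 − 2ξ, giving ξ = 151.5 mol/s.
Outlet amounts (n = n₀ + ν ξ):
  B: 184 − 1(151.5) = 32.5
  C: 991 − 2(151.5) = 688
  A: 0 + 1(151.5) = 151.5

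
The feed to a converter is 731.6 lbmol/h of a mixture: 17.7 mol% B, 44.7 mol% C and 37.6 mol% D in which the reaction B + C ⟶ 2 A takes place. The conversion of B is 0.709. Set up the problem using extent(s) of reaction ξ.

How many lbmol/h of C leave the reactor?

B reacted = 0.709 × 129.5 = 91.81 lbmol/h; ν_B = −1, so ξ = 91.81/1 = 91.81 lbmol/h.
Outlet amounts (n = n₀ + ν ξ):
  B: 129.5 − 1(91.81) = 37.68
  C: 327 − 1(91.81) = 235.2
  A: 0 + 2(91.81) = 183.6
  D: 275.1 (inert)

235 lbmol/h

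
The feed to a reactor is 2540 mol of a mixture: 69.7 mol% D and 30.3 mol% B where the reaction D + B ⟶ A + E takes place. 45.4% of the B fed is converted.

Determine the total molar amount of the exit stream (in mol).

B reacted = 0.454 × 769.6 = 349.4 mol; ν_B = −1, so ξ = 349.4/1 = 349.4 mol.
Outlet amounts (n = n₀ + ν ξ):
  D: 1770 − 1(349.4) = 1421
  B: 769.6 − 1(349.4) = 420.2
  A: 0 + 1(349.4) = 349.4
  E: 0 + 1(349.4) = 349.4
Total out = 1421 + 420.2 + 349.4 + 349.4 = 2540 mol.

2540 mol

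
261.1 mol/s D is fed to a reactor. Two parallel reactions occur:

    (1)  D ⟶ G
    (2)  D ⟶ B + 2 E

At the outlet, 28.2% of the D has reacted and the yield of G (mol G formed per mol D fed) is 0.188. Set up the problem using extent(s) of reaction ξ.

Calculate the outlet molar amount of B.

24.5 mol/s

Yield of G: 1ξ₁ / 261.1 = 0.188 → ξ₁ = 49.09 mol/s.
Conversion of D: 1ξ₁ + 1ξ₂ = 0.282 × 261.1 = 73.63 → ξ₂ = 24.54 mol/s.
Outlet amounts (n = n₀ + Σ ν·ξ):
  D: 261.1 − 1(49.09) − 1(24.54) = 187.5
  G: 0 + 1(49.09) = 49.09
  B: 0 + 1(24.54) = 24.54
  E: 0 + 2(24.54) = 49.09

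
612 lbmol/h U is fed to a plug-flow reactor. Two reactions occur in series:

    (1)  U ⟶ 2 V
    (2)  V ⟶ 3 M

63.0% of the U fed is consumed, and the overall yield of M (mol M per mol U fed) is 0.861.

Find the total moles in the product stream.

1350 lbmol/h

Conversion of U: U consumed = 1ξ₁ = 0.63 × 612 → ξ₁ = 385.6 lbmol/h.
Yield of M: 3ξ₂ / 612 = 0.861 → ξ₂ = 175.6 lbmol/h.
Outlet amounts (n = n₀ + Σ ν·ξ):
  U: 612 − 1(385.6) = 226.4
  V: 0 + 2(385.6) − 1(175.6) = 595.5
  M: 0 + 3(175.6) = 526.9
Total out = 226.4 + 595.5 + 526.9 = 1349 lbmol/h.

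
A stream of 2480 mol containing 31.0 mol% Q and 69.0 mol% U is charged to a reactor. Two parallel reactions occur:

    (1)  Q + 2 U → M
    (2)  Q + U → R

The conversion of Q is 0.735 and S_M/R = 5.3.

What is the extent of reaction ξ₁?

ξ₁ = 475 mol

Conversion of Q: Q consumed = 0.735 × 768.8 = 565.1 mol = 1ξ₁ + 1ξ₂.
Selectivity: 1ξ₁ / (1ξ₂) = 5.3 → ξ₁ = 5.3 ξ₂.
Substitute: (1·5.3 + 1) ξ₂ = 565.1 → ξ₂ = 89.69 mol, ξ₁ = 475.4 mol.
Outlet amounts (n = n₀ + Σ ν·ξ):
  Q: 768.8 − 1(475.4) − 1(89.69) = 203.7
  U: 1711 − 2(475.4) − 1(89.69) = 670.8
  M: 0 + 1(475.4) = 475.4
  R: 0 + 1(89.69) = 89.69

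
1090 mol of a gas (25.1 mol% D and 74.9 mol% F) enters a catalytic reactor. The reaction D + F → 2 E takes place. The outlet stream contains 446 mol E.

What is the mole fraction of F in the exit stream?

For E: n = n₀ + 2ξ → 446 = 0 + 2ξ, giving ξ = 223 mol.
Outlet amounts (n = n₀ + ν ξ):
  D: 273.6 − 1(223) = 50.59
  F: 816.4 − 1(223) = 593.4
  E: 0 + 2(223) = 446
Total out = 1090 mol; y_F = 593.4 / 1090 = 0.5444.

0.544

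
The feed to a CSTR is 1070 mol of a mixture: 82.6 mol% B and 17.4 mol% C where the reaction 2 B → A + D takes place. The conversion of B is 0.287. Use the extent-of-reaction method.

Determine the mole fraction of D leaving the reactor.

B reacted = 0.287 × 883.8 = 253.7 mol; ν_B = −2, so ξ = 253.7/2 = 126.8 mol.
Outlet amounts (n = n₀ + ν ξ):
  B: 883.8 − 2(126.8) = 630.2
  A: 0 + 1(126.8) = 126.8
  D: 0 + 1(126.8) = 126.8
  C: 186.2 (inert)
Total out = 1070 mol; y_D = 126.8 / 1070 = 0.1185.

0.119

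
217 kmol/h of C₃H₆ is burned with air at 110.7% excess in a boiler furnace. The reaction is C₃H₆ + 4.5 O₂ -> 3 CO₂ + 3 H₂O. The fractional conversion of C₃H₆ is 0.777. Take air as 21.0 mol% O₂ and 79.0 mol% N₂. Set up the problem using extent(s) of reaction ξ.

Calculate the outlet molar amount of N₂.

Stoichiometric O₂ = 4.5 × 217 = 976.5 kmol/h; O₂ fed = 976.5 × 2.107 = 2057 kmol/h.
N₂ fed = 2057 × 79/21 = 7740 kmol/h.
Fuel reacted = 0.777 × 217 → ξ = 168.6 kmol/h.
Outlet (n = n₀ + ν ξ):
  C₃H₆: 217 − 1(168.6) = 48.39
  O₂: 2057 − 4.5(168.6) = 1299
  N₂: 7740 (inert)
  CO₂: 0 + 3(168.6) = 505.8
  H₂O: 0 + 3(168.6) = 505.8

7740 kmol/h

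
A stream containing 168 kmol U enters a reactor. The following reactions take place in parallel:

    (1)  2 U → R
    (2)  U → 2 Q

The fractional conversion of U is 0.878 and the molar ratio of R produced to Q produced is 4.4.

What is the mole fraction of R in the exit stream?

0.657

Conversion of U: U consumed = 0.878 × 168 = 147.5 kmol = 2ξ₁ + 1ξ₂.
Selectivity: 1ξ₁ / (2ξ₂) = 4.4 → ξ₁ = 8.8 ξ₂.
Substitute: (2·8.8 + 1) ξ₂ = 147.5 → ξ₂ = 7.93 kmol, ξ₁ = 69.79 kmol.
Outlet amounts (n = n₀ + Σ ν·ξ):
  U: 168 − 2(69.79) − 1(7.93) = 20.5
  R: 0 + 1(69.79) = 69.79
  Q: 0 + 2(7.93) = 15.86
Total out = 106.1 kmol; y_R = 69.79 / 106.1 = 0.6575.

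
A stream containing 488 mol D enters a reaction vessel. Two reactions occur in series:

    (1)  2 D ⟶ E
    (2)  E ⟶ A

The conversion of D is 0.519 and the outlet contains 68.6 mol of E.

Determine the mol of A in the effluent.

Conversion of D: D consumed = 2ξ₁ = 0.519 × 488 → ξ₁ = 126.6 mol.
E balance: n_E = 0 + 1ξ₁ − 1ξ₂ = 68.6 → ξ₂ = (1·126.6 − 68.6)/1 = 58.04 mol.
Outlet amounts (n = n₀ + Σ ν·ξ):
  D: 488 − 2(126.6) = 234.7
  E: 0 + 1(126.6) − 1(58.04) = 68.6
  A: 0 + 1(58.04) = 58.04

58 mol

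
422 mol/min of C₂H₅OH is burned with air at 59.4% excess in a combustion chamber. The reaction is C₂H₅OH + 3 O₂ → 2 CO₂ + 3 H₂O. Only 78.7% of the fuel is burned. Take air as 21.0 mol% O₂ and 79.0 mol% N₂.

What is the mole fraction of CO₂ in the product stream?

0.0641

Stoichiometric O₂ = 3 × 422 = 1266 mol/min; O₂ fed = 1266 × 1.594 = 2018 mol/min.
N₂ fed = 2018 × 79/21 = 7592 mol/min.
Fuel reacted = 0.787 × 422 → ξ = 332.1 mol/min.
Outlet (n = n₀ + ν ξ):
  C₂H₅OH: 422 − 1(332.1) = 89.89
  O₂: 2018 − 3(332.1) = 1022
  N₂: 7592 (inert)
  CO₂: 0 + 2(332.1) = 664.2
  H₂O: 0 + 3(332.1) = 996.3
Total out = 10360 mol/min; y_CO₂ = 664.2 / 10360 = 0.06409.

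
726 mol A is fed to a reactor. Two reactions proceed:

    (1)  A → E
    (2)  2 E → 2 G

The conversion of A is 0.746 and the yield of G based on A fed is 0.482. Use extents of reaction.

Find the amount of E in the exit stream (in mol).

Conversion of A: A consumed = 1ξ₁ = 0.746 × 726 → ξ₁ = 541.6 mol.
Yield of G: 2ξ₂ / 726 = 0.482 → ξ₂ = 175 mol.
Outlet amounts (n = n₀ + Σ ν·ξ):
  A: 726 − 1(541.6) = 184.4
  E: 0 + 1(541.6) − 2(175) = 191.7
  G: 0 + 2(175) = 349.9

192 mol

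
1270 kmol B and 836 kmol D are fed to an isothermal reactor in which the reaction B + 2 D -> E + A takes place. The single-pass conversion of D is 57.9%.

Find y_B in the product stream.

D reacted = 0.579 × 836 = 484 kmol; ν_D = −2, so ξ = 484/2 = 242 kmol.
Outlet amounts (n = n₀ + ν ξ):
  B: 1270 − 1(242) = 1028
  D: 836 − 2(242) = 352
  E: 0 + 1(242) = 242
  A: 0 + 1(242) = 242
Total out = 1864 kmol; y_B = 1028 / 1864 = 0.5515.

0.551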